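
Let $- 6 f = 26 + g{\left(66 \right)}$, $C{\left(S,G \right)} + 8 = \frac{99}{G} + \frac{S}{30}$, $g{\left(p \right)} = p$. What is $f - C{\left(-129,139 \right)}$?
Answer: $- \frac{15619}{4170} \approx -3.7456$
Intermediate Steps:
$C{\left(S,G \right)} = -8 + \frac{99}{G} + \frac{S}{30}$ ($C{\left(S,G \right)} = -8 + \left(\frac{99}{G} + \frac{S}{30}\right) = -8 + \frac{99}{G} + \frac{S}{30}$)
$f = - \frac{46}{3}$ ($f = - \frac{26 + 66}{6} = \left(- \frac{1}{6}\right) 92 = - \frac{46}{3} \approx -15.333$)
$f - C{\left(-129,139 \right)} = - \frac{46}{3} - \left(-8 + \frac{99}{139} + \frac{1}{30} \left(-129\right)\right) = - \frac{46}{3} - \left(-8 + 99 \cdot \frac{1}{139} - \frac{43}{10}\right) = - \frac{46}{3} - \left(-8 + \frac{99}{139} - \frac{43}{10}\right) = - \frac{46}{3} - - \frac{16107}{1390} = - \frac{46}{3} + \frac{16107}{1390} = - \frac{15619}{4170}$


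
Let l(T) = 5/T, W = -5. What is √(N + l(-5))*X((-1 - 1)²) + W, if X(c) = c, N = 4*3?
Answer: -5 + 4*√11 ≈ 8.2665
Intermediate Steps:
N = 12
√(N + l(-5))*X((-1 - 1)²) + W = √(12 + 5/(-5))*(-1 - 1)² - 5 = √(12 + 5*(-⅕))*(-2)² - 5 = √(12 - 1)*4 - 5 = √11*4 - 5 = 4*√11 - 5 = -5 + 4*√11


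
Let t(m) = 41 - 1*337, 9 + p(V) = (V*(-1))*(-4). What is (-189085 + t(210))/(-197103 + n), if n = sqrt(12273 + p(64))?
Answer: 37327563243/38849580089 + 378762*sqrt(3130)/38849580089 ≈ 0.96137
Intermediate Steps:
p(V) = -9 + 4*V (p(V) = -9 + (V*(-1))*(-4) = -9 - V*(-4) = -9 + 4*V)
t(m) = -296 (t(m) = 41 - 337 = -296)
n = 2*sqrt(3130) (n = sqrt(12273 + (-9 + 4*64)) = sqrt(12273 + (-9 + 256)) = sqrt(12273 + 247) = sqrt(12520) = 2*sqrt(3130) ≈ 111.89)
(-189085 + t(210))/(-197103 + n) = (-189085 - 296)/(-197103 + 2*sqrt(3130)) = -189381/(-197103 + 2*sqrt(3130))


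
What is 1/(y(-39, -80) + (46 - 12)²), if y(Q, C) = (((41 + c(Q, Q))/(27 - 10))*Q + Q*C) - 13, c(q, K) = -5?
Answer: 17/71067 ≈ 0.00023921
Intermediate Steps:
y(Q, C) = -13 + 36*Q/17 + C*Q (y(Q, C) = (((41 - 5)/(27 - 10))*Q + Q*C) - 13 = ((36/17)*Q + C*Q) - 13 = ((36*(1/17))*Q + C*Q) - 13 = (36*Q/17 + C*Q) - 13 = -13 + 36*Q/17 + C*Q)
1/(y(-39, -80) + (46 - 12)²) = 1/((-13 + (36/17)*(-39) - 80*(-39)) + (46 - 12)²) = 1/((-13 - 1404/17 + 3120) + 34²) = 1/(51415/17 + 1156) = 1/(71067/17) = 17/71067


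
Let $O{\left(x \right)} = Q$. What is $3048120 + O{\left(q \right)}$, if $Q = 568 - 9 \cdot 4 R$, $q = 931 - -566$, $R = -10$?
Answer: $3049048$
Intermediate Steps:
$q = 1497$ ($q = 931 + 566 = 1497$)
$Q = 928$ ($Q = 568 - 9 \cdot 4 \left(-10\right) = 568 - 36 \left(-10\right) = 568 - -360 = 568 + 360 = 928$)
$O{\left(x \right)} = 928$
$3048120 + O{\left(q \right)} = 3048120 + 928 = 3049048$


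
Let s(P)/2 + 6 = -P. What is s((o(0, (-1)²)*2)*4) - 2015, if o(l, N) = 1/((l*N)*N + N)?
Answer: -2043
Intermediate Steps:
o(l, N) = 1/(N + l*N²) (o(l, N) = 1/((N*l)*N + N) = 1/(l*N² + N) = 1/(N + l*N²))
s(P) = -12 - 2*P (s(P) = -12 + 2*(-P) = -12 - 2*P)
s((o(0, (-1)²)*2)*4) - 2015 = (-12 - 2*(1/(((-1)²)*(1 + (-1)²*0)))*2*4) - 2015 = (-12 - 2*(1/(1*(1 + 1*0)))*2*4) - 2015 = (-12 - 2*(1/(1 + 0))*2*4) - 2015 = (-12 - 2*(1/1)*2*4) - 2015 = (-12 - 2*(1*1)*2*4) - 2015 = (-12 - 2*1*2*4) - 2015 = (-12 - 4*4) - 2015 = (-12 - 2*8) - 2015 = (-12 - 16) - 2015 = -28 - 2015 = -2043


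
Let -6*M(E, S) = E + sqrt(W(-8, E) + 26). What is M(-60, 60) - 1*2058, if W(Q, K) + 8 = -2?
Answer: -6146/3 ≈ -2048.7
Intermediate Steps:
W(Q, K) = -10 (W(Q, K) = -8 - 2 = -10)
M(E, S) = -2/3 - E/6 (M(E, S) = -(E + sqrt(-10 + 26))/6 = -(E + sqrt(16))/6 = -(E + 4)/6 = -(4 + E)/6 = -2/3 - E/6)
M(-60, 60) - 1*2058 = (-2/3 - 1/6*(-60)) - 1*2058 = (-2/3 + 10) - 2058 = 28/3 - 2058 = -6146/3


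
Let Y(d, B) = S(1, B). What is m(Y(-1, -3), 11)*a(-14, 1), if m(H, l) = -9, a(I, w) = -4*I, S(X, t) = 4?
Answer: -504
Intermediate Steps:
Y(d, B) = 4
m(Y(-1, -3), 11)*a(-14, 1) = -(-36)*(-14) = -9*56 = -504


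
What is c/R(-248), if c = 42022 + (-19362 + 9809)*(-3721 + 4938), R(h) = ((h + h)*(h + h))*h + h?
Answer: 11583979/61012216 ≈ 0.18986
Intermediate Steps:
R(h) = h + 4*h**3 (R(h) = ((2*h)*(2*h))*h + h = (4*h**2)*h + h = 4*h**3 + h = h + 4*h**3)
c = -11583979 (c = 42022 - 9553*1217 = 42022 - 11626001 = -11583979)
c/R(-248) = -11583979/(-248 + 4*(-248)**3) = -11583979/(-248 + 4*(-15252992)) = -11583979/(-248 - 61011968) = -11583979/(-61012216) = -11583979*(-1/61012216) = 11583979/61012216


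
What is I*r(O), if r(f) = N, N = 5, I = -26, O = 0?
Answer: -130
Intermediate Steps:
r(f) = 5
I*r(O) = -26*5 = -130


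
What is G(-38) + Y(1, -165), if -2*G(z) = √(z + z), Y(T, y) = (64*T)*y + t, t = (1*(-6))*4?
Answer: -10584 - I*√19 ≈ -10584.0 - 4.3589*I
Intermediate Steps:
t = -24 (t = -6*4 = -24)
Y(T, y) = -24 + 64*T*y (Y(T, y) = (64*T)*y - 24 = 64*T*y - 24 = -24 + 64*T*y)
G(z) = -√2*√z/2 (G(z) = -√(z + z)/2 = -√2*√z/2)
G(-38) + Y(1, -165) = -√2*√(-38)/2 + (-24 + 64*1*(-165)) = -√2*I*√38/2 + (-24 - 10560) = -I*√19 - 10584 = -10584 - I*√19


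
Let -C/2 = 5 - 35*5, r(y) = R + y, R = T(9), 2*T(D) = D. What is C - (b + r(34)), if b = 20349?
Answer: -40095/2 ≈ -20048.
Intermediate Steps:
T(D) = D/2
R = 9/2 (R = (1/2)*9 = 9/2 ≈ 4.5000)
r(y) = 9/2 + y
C = 340 (C = -2*(5 - 35*5) = -2*(5 - 175) = -2*(-170) = 340)
C - (b + r(34)) = 340 - (20349 + (9/2 + 34)) = 340 - (20349 + 77/2) = 340 - 1*40775/2 = 340 - 40775/2 = -40095/2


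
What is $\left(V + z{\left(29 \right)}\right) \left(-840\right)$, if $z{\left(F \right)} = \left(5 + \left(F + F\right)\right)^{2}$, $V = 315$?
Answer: $-3598560$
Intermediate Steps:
$z{\left(F \right)} = \left(5 + 2 F\right)^{2}$
$\left(V + z{\left(29 \right)}\right) \left(-840\right) = \left(315 + \left(5 + 2 \cdot 29\right)^{2}\right) \left(-840\right) = \left(315 + \left(5 + 58\right)^{2}\right) \left(-840\right) = \left(315 + 63^{2}\right) \left(-840\right) = \left(315 + 3969\right) \left(-840\right) = 4284 \left(-840\right) = -3598560$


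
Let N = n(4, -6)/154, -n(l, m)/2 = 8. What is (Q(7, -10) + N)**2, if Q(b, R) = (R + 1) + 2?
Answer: 299209/5929 ≈ 50.465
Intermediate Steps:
n(l, m) = -16 (n(l, m) = -2*8 = -16)
Q(b, R) = 3 + R (Q(b, R) = (1 + R) + 2 = 3 + R)
N = -8/77 (N = -16/154 = -16*1/154 = -8/77 ≈ -0.10390)
(Q(7, -10) + N)**2 = ((3 - 10) - 8/77)**2 = (-7 - 8/77)**2 = (-547/77)**2 = 299209/5929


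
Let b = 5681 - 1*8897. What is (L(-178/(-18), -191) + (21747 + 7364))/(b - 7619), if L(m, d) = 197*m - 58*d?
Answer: -379234/97515 ≈ -3.8890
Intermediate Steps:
L(m, d) = -58*d + 197*m
b = -3216 (b = 5681 - 8897 = -3216)
(L(-178/(-18), -191) + (21747 + 7364))/(b - 7619) = ((-58*(-191) + 197*(-178/(-18))) + (21747 + 7364))/(-3216 - 7619) = ((11078 + 197*(-178*(-1/18))) + 29111)/(-10835) = ((11078 + 197*(89/9)) + 29111)*(-1/10835) = ((11078 + 17533/9) + 29111)*(-1/10835) = (117235/9 + 29111)*(-1/10835) = (379234/9)*(-1/10835) = -379234/97515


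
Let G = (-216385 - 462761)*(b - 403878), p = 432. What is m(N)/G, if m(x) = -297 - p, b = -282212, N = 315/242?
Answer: -243/155318426380 ≈ -1.5645e-9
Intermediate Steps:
N = 315/242 (N = 315*(1/242) = 315/242 ≈ 1.3017)
G = 465955279140 (G = (-216385 - 462761)*(-282212 - 403878) = -679146*(-686090) = 465955279140)
m(x) = -729 (m(x) = -297 - 1*432 = -297 - 432 = -729)
m(N)/G = -729/465955279140 = -729*1/465955279140 = -243/155318426380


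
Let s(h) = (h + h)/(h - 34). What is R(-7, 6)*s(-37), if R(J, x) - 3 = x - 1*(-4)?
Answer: 962/71 ≈ 13.549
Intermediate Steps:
s(h) = 2*h/(-34 + h) (s(h) = (2*h)/(-34 + h) = 2*h/(-34 + h))
R(J, x) = 7 + x (R(J, x) = 3 + (x - 1*(-4)) = 3 + (x + 4) = 3 + (4 + x) = 7 + x)
R(-7, 6)*s(-37) = (7 + 6)*(2*(-37)/(-34 - 37)) = 13*(2*(-37)/(-71)) = 13*(2*(-37)*(-1/71)) = 13*(74/71) = 962/71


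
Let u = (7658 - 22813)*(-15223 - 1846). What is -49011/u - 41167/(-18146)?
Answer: 10648218817459/4694019891470 ≈ 2.2685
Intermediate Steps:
u = 258680695 (u = -15155*(-17069) = 258680695)
-49011/u - 41167/(-18146) = -49011/258680695 - 41167/(-18146) = -49011*1/258680695 - 41167*(-1/18146) = -49011/258680695 + 41167/18146 = 10648218817459/4694019891470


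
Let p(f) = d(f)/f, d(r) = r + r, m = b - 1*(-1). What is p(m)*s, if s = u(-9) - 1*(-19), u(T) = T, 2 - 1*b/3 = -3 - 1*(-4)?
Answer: 20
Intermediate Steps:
b = 3 (b = 6 - 3*(-3 - 1*(-4)) = 6 - 3*(-3 + 4) = 6 - 3*1 = 6 - 3 = 3)
m = 4 (m = 3 - 1*(-1) = 3 + 1 = 4)
d(r) = 2*r
s = 10 (s = -9 - 1*(-19) = -9 + 19 = 10)
p(f) = 2 (p(f) = (2*f)/f = 2)
p(m)*s = 2*10 = 20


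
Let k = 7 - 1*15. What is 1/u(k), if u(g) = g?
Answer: -⅛ ≈ -0.12500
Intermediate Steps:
k = -8 (k = 7 - 15 = -8)
1/u(k) = 1/(-8) = -⅛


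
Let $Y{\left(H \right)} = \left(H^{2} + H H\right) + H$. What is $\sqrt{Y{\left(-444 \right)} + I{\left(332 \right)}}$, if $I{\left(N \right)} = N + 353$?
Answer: $\sqrt{394513} \approx 628.1$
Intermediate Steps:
$Y{\left(H \right)} = H + 2 H^{2}$ ($Y{\left(H \right)} = \left(H^{2} + H^{2}\right) + H = 2 H^{2} + H = H + 2 H^{2}$)
$I{\left(N \right)} = 353 + N$
$\sqrt{Y{\left(-444 \right)} + I{\left(332 \right)}} = \sqrt{- 444 \left(1 + 2 \left(-444\right)\right) + \left(353 + 332\right)} = \sqrt{- 444 \left(1 - 888\right) + 685} = \sqrt{\left(-444\right) \left(-887\right) + 685} = \sqrt{393828 + 685} = \sqrt{394513}$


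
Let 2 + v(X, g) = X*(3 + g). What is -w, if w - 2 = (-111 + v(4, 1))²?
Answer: -9411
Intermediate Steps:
v(X, g) = -2 + X*(3 + g)
w = 9411 (w = 2 + (-111 + (-2 + 3*4 + 4*1))² = 2 + (-111 + (-2 + 12 + 4))² = 2 + (-111 + 14)² = 2 + (-97)² = 2 + 9409 = 9411)
-w = -1*9411 = -9411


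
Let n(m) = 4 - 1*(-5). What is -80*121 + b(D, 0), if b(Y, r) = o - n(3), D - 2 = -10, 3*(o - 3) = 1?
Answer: -29057/3 ≈ -9685.7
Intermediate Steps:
o = 10/3 (o = 3 + (1/3)*1 = 3 + 1/3 = 10/3 ≈ 3.3333)
D = -8 (D = 2 - 10 = -8)
n(m) = 9 (n(m) = 4 + 5 = 9)
b(Y, r) = -17/3 (b(Y, r) = 10/3 - 1*9 = 10/3 - 9 = -17/3)
-80*121 + b(D, 0) = -80*121 - 17/3 = -9680 - 17/3 = -29057/3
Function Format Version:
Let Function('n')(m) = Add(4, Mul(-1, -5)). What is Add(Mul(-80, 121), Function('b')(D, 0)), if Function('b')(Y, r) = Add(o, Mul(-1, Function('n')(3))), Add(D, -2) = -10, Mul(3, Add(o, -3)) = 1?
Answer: Rational(-29057, 3) ≈ -9685.7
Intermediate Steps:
o = Rational(10, 3) (o = Add(3, Mul(Rational(1, 3), 1)) = Add(3, Rational(1, 3)) = Rational(10, 3) ≈ 3.3333)
D = -8 (D = Add(2, -10) = -8)
Function('n')(m) = 9 (Function('n')(m) = Add(4, 5) = 9)
Function('b')(Y, r) = Rational(-17, 3) (Function('b')(Y, r) = Add(Rational(10, 3), Mul(-1, 9)) = Add(Rational(10, 3), -9) = Rational(-17, 3))
Add(Mul(-80, 121), Function('b')(D, 0)) = Add(Mul(-80, 121), Rational(-17, 3)) = Add(-9680, Rational(-17, 3)) = Rational(-29057, 3)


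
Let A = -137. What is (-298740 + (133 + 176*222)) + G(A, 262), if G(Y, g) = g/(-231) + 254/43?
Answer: -2577913747/9933 ≈ -2.5953e+5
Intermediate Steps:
G(Y, g) = 254/43 - g/231 (G(Y, g) = g*(-1/231) + 254*(1/43) = -g/231 + 254/43 = 254/43 - g/231)
(-298740 + (133 + 176*222)) + G(A, 262) = (-298740 + (133 + 176*222)) + (254/43 - 1/231*262) = (-298740 + (133 + 39072)) + (254/43 - 262/231) = (-298740 + 39205) + 47408/9933 = -259535 + 47408/9933 = -2577913747/9933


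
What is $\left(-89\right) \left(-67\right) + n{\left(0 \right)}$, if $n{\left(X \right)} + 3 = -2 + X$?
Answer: $5958$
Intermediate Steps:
$n{\left(X \right)} = -5 + X$ ($n{\left(X \right)} = -3 + \left(-2 + X\right) = -5 + X$)
$\left(-89\right) \left(-67\right) + n{\left(0 \right)} = \left(-89\right) \left(-67\right) + \left(-5 + 0\right) = 5963 - 5 = 5958$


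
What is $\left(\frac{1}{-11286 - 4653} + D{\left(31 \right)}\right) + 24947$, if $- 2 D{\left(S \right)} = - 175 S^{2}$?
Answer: $\frac{3475801789}{31878} \approx 1.0903 \cdot 10^{5}$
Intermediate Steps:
$D{\left(S \right)} = \frac{175 S^{2}}{2}$ ($D{\left(S \right)} = - \frac{\left(-175\right) S^{2}}{2} = \frac{175 S^{2}}{2}$)
$\left(\frac{1}{-11286 - 4653} + D{\left(31 \right)}\right) + 24947 = \left(\frac{1}{-11286 - 4653} + \frac{175 \cdot 31^{2}}{2}\right) + 24947 = \left(\frac{1}{-15939} + \frac{175}{2} \cdot 961\right) + 24947 = \left(- \frac{1}{15939} + \frac{168175}{2}\right) + 24947 = \frac{2680541323}{31878} + 24947 = \frac{3475801789}{31878}$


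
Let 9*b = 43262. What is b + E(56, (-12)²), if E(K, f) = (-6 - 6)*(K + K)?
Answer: 31166/9 ≈ 3462.9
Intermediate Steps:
E(K, f) = -24*K
b = 43262/9 (b = (⅑)*43262 = 43262/9 ≈ 4806.9)
b + E(56, (-12)²) = 43262/9 - 24*56 = 43262/9 - 1344 = 31166/9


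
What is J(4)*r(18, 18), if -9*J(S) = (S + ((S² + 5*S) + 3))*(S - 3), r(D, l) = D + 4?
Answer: -946/9 ≈ -105.11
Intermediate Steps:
r(D, l) = 4 + D
J(S) = -(-3 + S)*(3 + S² + 6*S)/9 (J(S) = -(S + ((S² + 5*S) + 3))*(S - 3)/9 = -(S + (3 + S² + 5*S))*(-3 + S)/9 = -(3 + S² + 6*S)*(-3 + S)/9 = -(-3 + S)*(3 + S² + 6*S)/9)
J(4)*r(18, 18) = (1 - ⅓*4² - ⅑*4³ + (5/3)*4)*(4 + 18) = (1 - ⅓*16 - ⅑*64 + 20/3)*22 = (1 - 16/3 - 64/9 + 20/3)*22 = -43/9*22 = -946/9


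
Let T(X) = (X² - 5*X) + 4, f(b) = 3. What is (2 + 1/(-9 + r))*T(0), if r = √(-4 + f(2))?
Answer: 310/41 - 2*I/41 ≈ 7.561 - 0.048781*I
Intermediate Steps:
T(X) = 4 + X² - 5*X
r = I (r = √(-4 + 3) = √(-1) = I ≈ 1.0*I)
(2 + 1/(-9 + r))*T(0) = (2 + 1/(-9 + I))*(4 + 0² - 5*0) = (2 + (-9 - I)/82)*(4 + 0 + 0) = (2 + (-9 - I)/82)*4 = 8 + 2*(-9 - I)/41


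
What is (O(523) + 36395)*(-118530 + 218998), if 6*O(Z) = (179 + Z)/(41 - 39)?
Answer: 3662410238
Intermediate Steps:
O(Z) = 179/12 + Z/12 (O(Z) = ((179 + Z)/(41 - 39))/6 = ((179 + Z)/2)/6 = ((179 + Z)*(½))/6 = (179/2 + Z/2)/6 = 179/12 + Z/12)
(O(523) + 36395)*(-118530 + 218998) = ((179/12 + (1/12)*523) + 36395)*(-118530 + 218998) = ((179/12 + 523/12) + 36395)*100468 = (117/2 + 36395)*100468 = (72907/2)*100468 = 3662410238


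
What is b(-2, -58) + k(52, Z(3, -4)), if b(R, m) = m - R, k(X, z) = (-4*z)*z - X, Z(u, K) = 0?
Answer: -108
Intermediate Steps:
k(X, z) = -X - 4*z² (k(X, z) = -4*z² - X = -X - 4*z²)
b(-2, -58) + k(52, Z(3, -4)) = (-58 - 1*(-2)) + (-1*52 - 4*0²) = (-58 + 2) + (-52 - 4*0) = -56 + (-52 + 0) = -56 - 52 = -108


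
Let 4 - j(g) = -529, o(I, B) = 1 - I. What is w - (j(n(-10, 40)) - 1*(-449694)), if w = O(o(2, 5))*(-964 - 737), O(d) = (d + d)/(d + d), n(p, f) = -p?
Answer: -451928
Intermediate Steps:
j(g) = 533 (j(g) = 4 - 1*(-529) = 4 + 529 = 533)
O(d) = 1 (O(d) = (2*d)/((2*d)) = (2*d)*(1/(2*d)) = 1)
w = -1701 (w = 1*(-964 - 737) = 1*(-1701) = -1701)
w - (j(n(-10, 40)) - 1*(-449694)) = -1701 - (533 - 1*(-449694)) = -1701 - (533 + 449694) = -1701 - 1*450227 = -1701 - 450227 = -451928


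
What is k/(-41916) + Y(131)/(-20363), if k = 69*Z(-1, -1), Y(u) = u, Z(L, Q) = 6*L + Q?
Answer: 206873/40644548 ≈ 0.0050898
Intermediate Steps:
Z(L, Q) = Q + 6*L
k = -483 (k = 69*(-1 + 6*(-1)) = 69*(-1 - 6) = 69*(-7) = -483)
k/(-41916) + Y(131)/(-20363) = -483/(-41916) + 131/(-20363) = -483*(-1/41916) + 131*(-1/20363) = 23/1996 - 131/20363 = 206873/40644548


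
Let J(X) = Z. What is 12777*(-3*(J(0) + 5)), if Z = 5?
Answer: -383310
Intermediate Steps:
J(X) = 5
12777*(-3*(J(0) + 5)) = 12777*(-3*(5 + 5)) = 12777*(-3*10) = 12777*(-30) = -383310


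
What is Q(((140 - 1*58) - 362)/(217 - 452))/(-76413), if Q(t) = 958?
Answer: -958/76413 ≈ -0.012537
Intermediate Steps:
Q(((140 - 1*58) - 362)/(217 - 452))/(-76413) = 958/(-76413) = 958*(-1/76413) = -958/76413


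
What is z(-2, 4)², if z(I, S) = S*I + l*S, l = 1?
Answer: 16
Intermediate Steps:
z(I, S) = S + I*S (z(I, S) = S*I + 1*S = I*S + S = S + I*S)
z(-2, 4)² = (4*(1 - 2))² = (4*(-1))² = (-4)² = 16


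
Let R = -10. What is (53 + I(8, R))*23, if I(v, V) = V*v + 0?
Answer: -621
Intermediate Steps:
I(v, V) = V*v
(53 + I(8, R))*23 = (53 - 10*8)*23 = (53 - 80)*23 = -27*23 = -621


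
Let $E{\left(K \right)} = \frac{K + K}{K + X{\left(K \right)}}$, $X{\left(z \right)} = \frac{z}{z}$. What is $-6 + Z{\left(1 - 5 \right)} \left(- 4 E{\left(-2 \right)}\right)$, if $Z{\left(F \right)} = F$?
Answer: $58$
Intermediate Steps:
$X{\left(z \right)} = 1$
$E{\left(K \right)} = \frac{2 K}{1 + K}$ ($E{\left(K \right)} = \frac{K + K}{K + 1} = \frac{2 K}{1 + K}$)
$-6 + Z{\left(1 - 5 \right)} \left(- 4 E{\left(-2 \right)}\right) = -6 + \left(1 - 5\right) \left(- 4 \cdot 2 \left(-2\right) \frac{1}{1 - 2}\right) = -6 + \left(1 - 5\right) \left(- 4 \cdot 2 \left(-2\right) \frac{1}{-1}\right) = -6 - 4 \left(- 4 \cdot 2 \left(-2\right) \left(-1\right)\right) = -6 - 4 \left(\left(-4\right) 4\right) = -6 - -64 = -6 + 64 = 58$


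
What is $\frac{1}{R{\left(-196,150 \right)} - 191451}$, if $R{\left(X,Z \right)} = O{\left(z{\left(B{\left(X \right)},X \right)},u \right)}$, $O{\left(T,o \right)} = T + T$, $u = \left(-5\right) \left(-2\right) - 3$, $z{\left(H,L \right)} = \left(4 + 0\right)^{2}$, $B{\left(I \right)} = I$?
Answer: $- \frac{1}{191419} \approx -5.2241 \cdot 10^{-6}$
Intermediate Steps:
$z{\left(H,L \right)} = 16$ ($z{\left(H,L \right)} = 4^{2} = 16$)
$u = 7$ ($u = 10 - 3 = 7$)
$O{\left(T,o \right)} = 2 T$
$R{\left(X,Z \right)} = 32$ ($R{\left(X,Z \right)} = 2 \cdot 16 = 32$)
$\frac{1}{R{\left(-196,150 \right)} - 191451} = \frac{1}{32 - 191451} = \frac{1}{-191419} = - \frac{1}{191419}$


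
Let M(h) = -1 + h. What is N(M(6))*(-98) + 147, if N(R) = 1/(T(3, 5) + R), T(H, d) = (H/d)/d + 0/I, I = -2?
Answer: 8183/64 ≈ 127.86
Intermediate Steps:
T(H, d) = H/d² (T(H, d) = (H/d)/d + 0/(-2) = H/d² + 0*(-½) = H/d² + 0 = H/d²)
N(R) = 1/(3/25 + R) (N(R) = 1/(3/5² + R) = 1/(3*(1/25) + R) = 1/(3/25 + R))
N(M(6))*(-98) + 147 = (25/(3 + 25*(-1 + 6)))*(-98) + 147 = (25/(3 + 25*5))*(-98) + 147 = (25/(3 + 125))*(-98) + 147 = (25/128)*(-98) + 147 = -1225/64 + 147 = 8183/64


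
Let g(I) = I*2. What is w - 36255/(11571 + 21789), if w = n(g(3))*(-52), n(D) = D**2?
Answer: -4165745/2224 ≈ -1873.1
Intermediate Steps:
g(I) = 2*I
w = -1872 (w = (2*3)**2*(-52) = 6**2*(-52) = 36*(-52) = -1872)
w - 36255/(11571 + 21789) = -1872 - 36255/(11571 + 21789) = -1872 - 36255/33360 = -1872 - 36255*1/33360 = -1872 - 2417/2224 = -4165745/2224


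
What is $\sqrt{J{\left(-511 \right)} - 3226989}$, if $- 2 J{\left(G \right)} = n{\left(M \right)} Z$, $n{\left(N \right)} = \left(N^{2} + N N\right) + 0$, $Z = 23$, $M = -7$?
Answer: $2 i \sqrt{807029} \approx 1796.7 i$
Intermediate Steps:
$n{\left(N \right)} = 2 N^{2}$ ($n{\left(N \right)} = \left(N^{2} + N^{2}\right) + 0 = 2 N^{2} + 0 = 2 N^{2}$)
$J{\left(G \right)} = -1127$ ($J{\left(G \right)} = - \frac{2 \left(-7\right)^{2} \cdot 23}{2} = - \frac{2 \cdot 49 \cdot 23}{2} = - \frac{98 \cdot 23}{2} = \left(- \frac{1}{2}\right) 2254 = -1127$)
$\sqrt{J{\left(-511 \right)} - 3226989} = \sqrt{-1127 - 3226989} = \sqrt{-3228116} = 2 i \sqrt{807029}$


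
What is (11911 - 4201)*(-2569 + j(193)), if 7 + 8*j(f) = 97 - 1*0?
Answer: -39440505/2 ≈ -1.9720e+7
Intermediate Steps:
j(f) = 45/4 (j(f) = -7/8 + (97 - 1*0)/8 = -7/8 + (97 + 0)/8 = -7/8 + (⅛)*97 = -7/8 + 97/8 = 45/4)
(11911 - 4201)*(-2569 + j(193)) = (11911 - 4201)*(-2569 + 45/4) = 7710*(-10231/4) = -39440505/2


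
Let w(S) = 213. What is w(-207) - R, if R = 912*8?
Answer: -7083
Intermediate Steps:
R = 7296
w(-207) - R = 213 - 1*7296 = 213 - 7296 = -7083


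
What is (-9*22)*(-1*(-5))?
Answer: -990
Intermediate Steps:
(-9*22)*(-1*(-5)) = -198*5 = -990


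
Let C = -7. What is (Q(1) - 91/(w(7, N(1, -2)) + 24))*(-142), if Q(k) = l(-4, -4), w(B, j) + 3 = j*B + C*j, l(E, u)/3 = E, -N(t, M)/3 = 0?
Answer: 6958/3 ≈ 2319.3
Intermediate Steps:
N(t, M) = 0 (N(t, M) = -3*0 = 0)
l(E, u) = 3*E
w(B, j) = -3 - 7*j + B*j (w(B, j) = -3 + (j*B - 7*j) = -3 + (B*j - 7*j) = -3 + (-7*j + B*j) = -3 - 7*j + B*j)
Q(k) = -12 (Q(k) = 3*(-4) = -12)
(Q(1) - 91/(w(7, N(1, -2)) + 24))*(-142) = (-12 - 91/((-3 - 7*0 + 7*0) + 24))*(-142) = (-12 - 91/((-3 + 0 + 0) + 24))*(-142) = (-12 - 91/(-3 + 24))*(-142) = (-12 - 91/21)*(-142) = (-12 - 91*1/21)*(-142) = (-12 - 13/3)*(-142) = -49/3*(-142) = 6958/3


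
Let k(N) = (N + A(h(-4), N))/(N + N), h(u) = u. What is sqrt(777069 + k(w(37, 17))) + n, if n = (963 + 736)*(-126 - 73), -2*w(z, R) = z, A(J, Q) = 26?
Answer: -338101 + sqrt(4255228734)/74 ≈ -3.3722e+5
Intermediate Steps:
w(z, R) = -z/2
n = -338101 (n = 1699*(-199) = -338101)
k(N) = (26 + N)/(2*N) (k(N) = (N + 26)/(N + N) = (26 + N)/((2*N)) = (26 + N)*(1/(2*N)) = (26 + N)/(2*N))
sqrt(777069 + k(w(37, 17))) + n = sqrt(777069 + (26 - 1/2*37)/(2*((-1/2*37)))) - 338101 = sqrt(777069 + (26 - 37/2)/(2*(-37/2))) - 338101 = sqrt(777069 + (1/2)*(-2/37)*(15/2)) - 338101 = sqrt(777069 - 15/74) - 338101 = sqrt(57503091/74) - 338101 = sqrt(4255228734)/74 - 338101 = -338101 + sqrt(4255228734)/74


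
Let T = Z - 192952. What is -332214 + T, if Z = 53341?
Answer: -471825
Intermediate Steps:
T = -139611 (T = 53341 - 192952 = -139611)
-332214 + T = -332214 - 139611 = -471825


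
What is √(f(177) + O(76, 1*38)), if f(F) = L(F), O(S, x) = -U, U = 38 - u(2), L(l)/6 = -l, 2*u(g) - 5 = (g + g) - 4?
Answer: I*√4390/2 ≈ 33.129*I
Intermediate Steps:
u(g) = ½ + g (u(g) = 5/2 + ((g + g) - 4)/2 = 5/2 + (2*g - 4)/2 = 5/2 + (-4 + 2*g)/2 = 5/2 + (-2 + g) = ½ + g)
L(l) = -6*l (L(l) = 6*(-l) = -6*l)
U = 71/2 (U = 38 - (½ + 2) = 38 - 1*5/2 = 38 - 5/2 = 71/2 ≈ 35.500)
O(S, x) = -71/2 (O(S, x) = -1*71/2 = -71/2)
f(F) = -6*F
√(f(177) + O(76, 1*38)) = √(-6*177 - 71/2) = √(-1062 - 71/2) = √(-2195/2) = I*√4390/2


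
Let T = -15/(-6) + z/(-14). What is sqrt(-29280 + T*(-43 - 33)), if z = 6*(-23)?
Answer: I*sqrt(1480738)/7 ≈ 173.84*I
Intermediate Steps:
z = -138
T = 173/14 (T = -15/(-6) - 138/(-14) = -15*(-1/6) - 138*(-1/14) = 5/2 + 69/7 = 173/14 ≈ 12.357)
sqrt(-29280 + T*(-43 - 33)) = sqrt(-29280 + 173*(-43 - 33)/14) = sqrt(-29280 + (173/14)*(-76)) = sqrt(-29280 - 6574/7) = sqrt(-211534/7) = I*sqrt(1480738)/7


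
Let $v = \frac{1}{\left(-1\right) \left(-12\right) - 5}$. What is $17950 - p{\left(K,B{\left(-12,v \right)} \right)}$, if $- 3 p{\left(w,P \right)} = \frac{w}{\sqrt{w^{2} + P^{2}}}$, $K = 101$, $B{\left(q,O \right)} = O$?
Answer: $17950 + \frac{707 \sqrt{19994}}{299910} \approx 17950.0$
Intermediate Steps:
$v = \frac{1}{7}$ ($v = \frac{1}{12 - 5} = \frac{1}{7} \approx 0.14286$)
$p{\left(w,P \right)} = - \frac{w}{3 \sqrt{P^{2} + w^{2}}}$ ($p{\left(w,P \right)} = - \frac{w \frac{1}{\sqrt{w^{2} + P^{2}}}}{3} = - \frac{w \frac{1}{\sqrt{P^{2} + w^{2}}}}{3} = - \frac{w}{3 \sqrt{P^{2} + w^{2}}}$)
$17950 - p{\left(K,B{\left(-12,v \right)} \right)} = 17950 - \left(- \frac{1}{3}\right) 101 \frac{1}{\sqrt{\left(\frac{1}{7}\right)^{2} + 101^{2}}} = 17950 - \left(- \frac{1}{3}\right) 101 \frac{1}{\sqrt{\frac{1}{49} + 10201}} = 17950 - \left(- \frac{1}{3}\right) 101 \frac{1}{\sqrt{\frac{499850}{49}}} = 17950 - \left(- \frac{1}{3}\right) 101 \frac{7 \sqrt{19994}}{99970} = 17950 - - \frac{707 \sqrt{19994}}{299910} = 17950 + \frac{707 \sqrt{19994}}{299910}$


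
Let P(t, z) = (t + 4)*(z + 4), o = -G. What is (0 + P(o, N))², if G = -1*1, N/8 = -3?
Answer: 10000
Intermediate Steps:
N = -24 (N = 8*(-3) = -24)
G = -1
o = 1 (o = -1*(-1) = 1)
P(t, z) = (4 + t)*(4 + z)
(0 + P(o, N))² = (0 + (16 + 4*1 + 4*(-24) + 1*(-24)))² = (0 + (16 + 4 - 96 - 24))² = (0 - 100)² = (-100)² = 10000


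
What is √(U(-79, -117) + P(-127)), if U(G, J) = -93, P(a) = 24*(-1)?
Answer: 3*I*√13 ≈ 10.817*I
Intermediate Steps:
P(a) = -24
√(U(-79, -117) + P(-127)) = √(-93 - 24) = √(-117) = 3*I*√13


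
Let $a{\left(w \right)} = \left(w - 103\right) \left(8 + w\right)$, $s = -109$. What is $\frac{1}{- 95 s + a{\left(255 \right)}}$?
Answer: $\frac{1}{50331} \approx 1.9868 \cdot 10^{-5}$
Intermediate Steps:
$a{\left(w \right)} = \left(-103 + w\right) \left(8 + w\right)$
$\frac{1}{- 95 s + a{\left(255 \right)}} = \frac{1}{\left(-95\right) \left(-109\right) - \left(25049 - 65025\right)} = \frac{1}{10355 - -39976} = \frac{1}{10355 + 39976} = \frac{1}{50331}$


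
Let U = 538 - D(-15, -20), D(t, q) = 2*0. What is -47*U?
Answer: -25286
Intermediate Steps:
D(t, q) = 0
U = 538 (U = 538 - 1*0 = 538 + 0 = 538)
-47*U = -47*538 = -25286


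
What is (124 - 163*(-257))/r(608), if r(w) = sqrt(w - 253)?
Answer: 8403*sqrt(355)/71 ≈ 2229.9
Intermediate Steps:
r(w) = sqrt(-253 + w)
(124 - 163*(-257))/r(608) = (124 - 163*(-257))/(sqrt(-253 + 608)) = (124 + 41891)/(sqrt(355)) = 42015*(sqrt(355)/355) = 8403*sqrt(355)/71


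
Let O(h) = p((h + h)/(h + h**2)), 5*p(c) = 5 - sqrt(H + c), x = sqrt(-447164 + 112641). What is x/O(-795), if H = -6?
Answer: -35*sqrt(6458690177)/12308 + 69475*I*sqrt(6827)/12308 ≈ -228.53 + 466.4*I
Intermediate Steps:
x = 7*I*sqrt(6827) (x = sqrt(-334523) = 7*I*sqrt(6827) ≈ 578.38*I)
p(c) = 1 - sqrt(-6 + c)/5 (p(c) = (5 - sqrt(-6 + c))/5 = 1 - sqrt(-6 + c)/5)
O(h) = 1 - sqrt(-6 + 2*h/(h + h**2))/5 (O(h) = 1 - sqrt(-6 + (h + h)/(h + h**2))/5 = 1 - sqrt(-6 + (2*h)/(h + h**2))/5 = 1 - sqrt(-6 + 2*h/(h + h**2))/5)
x/O(-795) = (7*I*sqrt(6827))/(1 - sqrt(-6 + 2/(1 - 795))/5) = (7*I*sqrt(6827))/(1 - sqrt(-6 + 2/(-794))/5) = (7*I*sqrt(6827))/(1 - sqrt(-6 + 2*(-1/794))/5) = (7*I*sqrt(6827))/(1 - sqrt(-6 - 1/397)/5) = (7*I*sqrt(6827))/(1 - I*sqrt(946051)/1985) = 7*I*sqrt(6827)/(1 - I*sqrt(946051)/1985)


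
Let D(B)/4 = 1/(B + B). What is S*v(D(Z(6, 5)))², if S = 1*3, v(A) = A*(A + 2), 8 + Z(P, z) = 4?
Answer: 27/16 ≈ 1.6875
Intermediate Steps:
Z(P, z) = -4 (Z(P, z) = -8 + 4 = -4)
D(B) = 2/B (D(B) = 4/(B + B) = 4/((2*B)) = 4*(1/(2*B)) = 2/B)
v(A) = A*(2 + A)
S = 3
S*v(D(Z(6, 5)))² = 3*((2/(-4))*(2 + 2/(-4)))² = 3*((2*(-¼))*(2 + 2*(-¼)))² = 3*(-(2 - ½)/2)² = 3*(-½*3/2)² = 3*(-¾)² = 3*(9/16) = 27/16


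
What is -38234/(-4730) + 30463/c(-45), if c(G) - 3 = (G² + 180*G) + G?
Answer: 44893694/14466705 ≈ 3.1032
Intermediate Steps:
c(G) = 3 + G² + 181*G (c(G) = 3 + ((G² + 180*G) + G) = 3 + (G² + 181*G) = 3 + G² + 181*G)
-38234/(-4730) + 30463/c(-45) = -38234/(-4730) + 30463/(3 + (-45)² + 181*(-45)) = -38234*(-1/4730) + 30463/(3 + 2025 - 8145) = 19117/2365 + 30463/(-6117) = 19117/2365 + 30463*(-1/6117) = 19117/2365 - 30463/6117 = 44893694/14466705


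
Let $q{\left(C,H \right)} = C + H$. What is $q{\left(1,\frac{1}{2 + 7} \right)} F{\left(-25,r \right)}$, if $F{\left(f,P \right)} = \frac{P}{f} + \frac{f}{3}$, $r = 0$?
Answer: $- \frac{250}{27} \approx -9.2593$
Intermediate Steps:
$F{\left(f,P \right)} = \frac{f}{3} + \frac{P}{f}$ ($F{\left(f,P \right)} = \frac{P}{f} + f \frac{1}{3} = \frac{P}{f} + \frac{f}{3} = \frac{f}{3} + \frac{P}{f}$)
$q{\left(1,\frac{1}{2 + 7} \right)} F{\left(-25,r \right)} = \left(1 + \frac{1}{2 + 7}\right) \left(\frac{1}{3} \left(-25\right) + \frac{0}{-25}\right) = \left(1 + \frac{1}{9}\right) \left(- \frac{25}{3} + 0 \left(- \frac{1}{25}\right)\right) = \left(1 + \frac{1}{9}\right) \left(- \frac{25}{3} + 0\right) = \frac{10}{9} \left(- \frac{25}{3}\right) = - \frac{250}{27}$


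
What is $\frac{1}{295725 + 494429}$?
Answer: $\frac{1}{790154} \approx 1.2656 \cdot 10^{-6}$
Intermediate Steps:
$\frac{1}{295725 + 494429} = \frac{1}{790154}$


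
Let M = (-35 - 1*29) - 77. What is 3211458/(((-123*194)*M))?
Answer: 535243/560757 ≈ 0.95450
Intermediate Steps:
M = -141 (M = (-35 - 29) - 77 = -64 - 77 = -141)
3211458/(((-123*194)*M)) = 3211458/((-123*194*(-141))) = 3211458/((-23862*(-141))) = 3211458/3364542 = 3211458*(1/3364542) = 535243/560757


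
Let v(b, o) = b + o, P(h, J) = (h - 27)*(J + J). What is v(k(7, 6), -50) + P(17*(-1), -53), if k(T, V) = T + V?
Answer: 4627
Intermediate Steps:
P(h, J) = 2*J*(-27 + h) (P(h, J) = (-27 + h)*(2*J) = 2*J*(-27 + h))
v(k(7, 6), -50) + P(17*(-1), -53) = ((7 + 6) - 50) + 2*(-53)*(-27 + 17*(-1)) = (13 - 50) + 2*(-53)*(-27 - 17) = -37 + 2*(-53)*(-44) = -37 + 4664 = 4627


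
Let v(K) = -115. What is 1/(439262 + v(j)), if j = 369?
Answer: 1/439147 ≈ 2.2771e-6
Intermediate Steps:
1/(439262 + v(j)) = 1/(439262 - 115) = 1/439147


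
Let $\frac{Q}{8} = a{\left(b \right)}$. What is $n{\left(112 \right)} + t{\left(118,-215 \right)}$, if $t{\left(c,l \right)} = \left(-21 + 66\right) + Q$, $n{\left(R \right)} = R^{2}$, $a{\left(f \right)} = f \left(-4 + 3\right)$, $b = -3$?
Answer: $12613$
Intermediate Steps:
$a{\left(f \right)} = - f$ ($a{\left(f \right)} = f \left(-1\right) = - f$)
$Q = 24$ ($Q = 8 \left(\left(-1\right) \left(-3\right)\right) = 8 \cdot 3 = 24$)
$t{\left(c,l \right)} = 69$ ($t{\left(c,l \right)} = \left(-21 + 66\right) + 24 = 45 + 24 = 69$)
$n{\left(112 \right)} + t{\left(118,-215 \right)} = 112^{2} + 69 = 12544 + 69 = 12613$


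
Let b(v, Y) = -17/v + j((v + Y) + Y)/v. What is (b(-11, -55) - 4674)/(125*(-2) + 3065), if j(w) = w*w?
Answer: -66038/30965 ≈ -2.1327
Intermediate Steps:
j(w) = w²
b(v, Y) = -17/v + (v + 2*Y)²/v (b(v, Y) = -17/v + ((v + Y) + Y)²/v = -17/v + ((Y + v) + Y)²/v = -17/v + (v + 2*Y)²/v)
(b(-11, -55) - 4674)/(125*(-2) + 3065) = ((-17 + (-11 + 2*(-55))²)/(-11) - 4674)/(125*(-2) + 3065) = (-(-17 + (-11 - 110)²)/11 - 4674)/(-250 + 3065) = (-(-17 + (-121)²)/11 - 4674)/2815 = (-(-17 + 14641)/11 - 4674)*(1/2815) = (-1/11*14624 - 4674)*(1/2815) = (-14624/11 - 4674)*(1/2815) = -66038/11*1/2815 = -66038/30965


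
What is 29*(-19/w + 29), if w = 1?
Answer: 290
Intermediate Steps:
29*(-19/w + 29) = 29*(-19/1 + 29) = 29*(-19*1 + 29) = 29*(-19 + 29) = 29*10 = 290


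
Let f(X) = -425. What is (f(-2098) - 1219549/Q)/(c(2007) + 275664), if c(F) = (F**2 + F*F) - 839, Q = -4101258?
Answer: -1741815101/34167264601134 ≈ -5.0979e-5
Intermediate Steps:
c(F) = -839 + 2*F**2 (c(F) = (F**2 + F**2) - 839 = 2*F**2 - 839 = -839 + 2*F**2)
(f(-2098) - 1219549/Q)/(c(2007) + 275664) = (-425 - 1219549/(-4101258))/((-839 + 2*2007**2) + 275664) = (-425 - 1219549*(-1/4101258))/((-839 + 2*4028049) + 275664) = (-425 + 1219549/4101258)/((-839 + 8056098) + 275664) = -1741815101/(4101258*(8055259 + 275664)) = -1741815101/4101258/8330923 = -1741815101/4101258*1/8330923 = -1741815101/34167264601134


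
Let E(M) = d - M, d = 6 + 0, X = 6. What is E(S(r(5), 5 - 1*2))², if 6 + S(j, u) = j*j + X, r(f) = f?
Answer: 361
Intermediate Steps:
S(j, u) = j² (S(j, u) = -6 + (j*j + 6) = -6 + (j² + 6) = -6 + (6 + j²) = j²)
d = 6
E(M) = 6 - M
E(S(r(5), 5 - 1*2))² = (6 - 1*5²)² = (6 - 1*25)² = (6 - 25)² = (-19)² = 361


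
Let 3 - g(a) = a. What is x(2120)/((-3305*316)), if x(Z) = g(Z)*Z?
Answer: 224402/52219 ≈ 4.2973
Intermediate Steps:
g(a) = 3 - a
x(Z) = Z*(3 - Z) (x(Z) = (3 - Z)*Z = Z*(3 - Z))
x(2120)/((-3305*316)) = (2120*(3 - 1*2120))/((-3305*316)) = (2120*(3 - 2120))/(-1044380) = (2120*(-2117))*(-1/1044380) = -4488040*(-1/1044380) = 224402/52219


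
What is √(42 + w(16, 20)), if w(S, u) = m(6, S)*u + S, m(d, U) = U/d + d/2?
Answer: √1542/3 ≈ 13.089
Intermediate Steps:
m(d, U) = d/2 + U/d (m(d, U) = U/d + d*(½) = U/d + d/2 = d/2 + U/d)
w(S, u) = S + u*(3 + S/6) (w(S, u) = ((½)*6 + S/6)*u + S = (3 + S*(⅙))*u + S = (3 + S/6)*u + S = u*(3 + S/6) + S = S + u*(3 + S/6))
√(42 + w(16, 20)) = √(42 + (16 + (⅙)*20*(18 + 16))) = √(42 + (16 + (⅙)*20*34)) = √(42 + (16 + 340/3)) = √(42 + 388/3) = √(514/3) = √1542/3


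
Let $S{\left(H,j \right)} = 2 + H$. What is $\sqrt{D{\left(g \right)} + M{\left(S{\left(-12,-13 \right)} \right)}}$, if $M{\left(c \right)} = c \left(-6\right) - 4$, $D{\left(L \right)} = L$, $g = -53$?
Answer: $\sqrt{3} \approx 1.732$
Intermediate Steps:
$M{\left(c \right)} = -4 - 6 c$ ($M{\left(c \right)} = - 6 c - 4 = -4 - 6 c$)
$\sqrt{D{\left(g \right)} + M{\left(S{\left(-12,-13 \right)} \right)}} = \sqrt{-53 - \left(4 + 6 \left(2 - 12\right)\right)} = \sqrt{-53 - -56} = \sqrt{-53 + \left(-4 + 60\right)} = \sqrt{-53 + 56} = \sqrt{3}$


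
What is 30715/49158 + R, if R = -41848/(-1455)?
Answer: 700618103/23841630 ≈ 29.386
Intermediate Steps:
R = 41848/1455 (R = -41848*(-1/1455) = 41848/1455 ≈ 28.762)
30715/49158 + R = 30715/49158 + 41848/1455 = 700618103/23841630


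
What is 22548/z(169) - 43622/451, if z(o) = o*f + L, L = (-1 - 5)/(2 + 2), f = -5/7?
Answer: -217005314/771661 ≈ -281.22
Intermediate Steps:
f = -5/7 (f = -5*⅐ = -5/7 ≈ -0.71429)
L = -3/2 (L = -6/4 = -6*¼ = -3/2 ≈ -1.5000)
z(o) = -3/2 - 5*o/7 (z(o) = o*(-5/7) - 3/2 = -5*o/7 - 3/2 = -3/2 - 5*o/7)
22548/z(169) - 43622/451 = 22548/(-3/2 - 5/7*169) - 43622/451 = 22548/(-3/2 - 845/7) - 43622*1/451 = 22548/(-1711/14) - 43622/451 = 22548*(-14/1711) - 43622/451 = -315672/1711 - 43622/451 = -217005314/771661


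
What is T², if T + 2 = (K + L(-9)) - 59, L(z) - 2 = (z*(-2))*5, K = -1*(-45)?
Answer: 5776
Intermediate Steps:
K = 45
L(z) = 2 - 10*z (L(z) = 2 + (z*(-2))*5 = 2 - 2*z*5 = 2 - 10*z)
T = 76 (T = -2 + ((45 + (2 - 10*(-9))) - 59) = -2 + ((45 + (2 + 90)) - 59) = -2 + ((45 + 92) - 59) = -2 + (137 - 59) = -2 + 78 = 76)
T² = 76² = 5776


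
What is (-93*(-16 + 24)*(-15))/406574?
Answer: 5580/203287 ≈ 0.027449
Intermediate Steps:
(-93*(-16 + 24)*(-15))/406574 = (-93*8*(-15))*(1/406574) = -744*(-15)*(1/406574) = 11160*(1/406574) = 5580/203287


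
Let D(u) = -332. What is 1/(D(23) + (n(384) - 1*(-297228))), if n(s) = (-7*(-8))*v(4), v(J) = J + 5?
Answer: 1/297400 ≈ 3.3625e-6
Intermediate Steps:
v(J) = 5 + J
n(s) = 504 (n(s) = (-7*(-8))*(5 + 4) = 56*9 = 504)
1/(D(23) + (n(384) - 1*(-297228))) = 1/(-332 + (504 - 1*(-297228))) = 1/(-332 + (504 + 297228)) = 1/(-332 + 297732) = 1/297400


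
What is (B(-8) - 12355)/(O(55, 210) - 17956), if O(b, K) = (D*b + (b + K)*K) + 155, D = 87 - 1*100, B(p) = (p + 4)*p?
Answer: -12323/37134 ≈ -0.33185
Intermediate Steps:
B(p) = p*(4 + p) (B(p) = (4 + p)*p = p*(4 + p))
D = -13 (D = 87 - 100 = -13)
O(b, K) = 155 - 13*b + K*(K + b) (O(b, K) = (-13*b + (b + K)*K) + 155 = (-13*b + (K + b)*K) + 155 = (-13*b + K*(K + b)) + 155 = 155 - 13*b + K*(K + b))
(B(-8) - 12355)/(O(55, 210) - 17956) = (-8*(4 - 8) - 12355)/((155 + 210² - 13*55 + 210*55) - 17956) = (-8*(-4) - 12355)/((155 + 44100 - 715 + 11550) - 17956) = (32 - 12355)/(55090 - 17956) = -12323/37134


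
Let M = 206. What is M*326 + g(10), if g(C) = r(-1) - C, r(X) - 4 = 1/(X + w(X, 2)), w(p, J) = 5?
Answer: 268601/4 ≈ 67150.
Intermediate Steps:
r(X) = 4 + 1/(5 + X) (r(X) = 4 + 1/(X + 5) = 4 + 1/(5 + X))
g(C) = 17/4 - C (g(C) = (21 + 4*(-1))/(5 - 1) - C = (21 - 4)/4 - C = (¼)*17 - C = 17/4 - C)
M*326 + g(10) = 206*326 + (17/4 - 1*10) = 67156 + (17/4 - 10) = 67156 - 23/4 = 268601/4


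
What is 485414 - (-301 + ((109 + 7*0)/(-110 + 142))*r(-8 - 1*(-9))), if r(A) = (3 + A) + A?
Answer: 15542335/32 ≈ 4.8570e+5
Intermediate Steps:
r(A) = 3 + 2*A
485414 - (-301 + ((109 + 7*0)/(-110 + 142))*r(-8 - 1*(-9))) = 485414 - (-301 + ((109 + 7*0)/(-110 + 142))*(3 + 2*(-8 - 1*(-9)))) = 485414 - (-301 + ((109 + 0)/32)*(3 + 2*(-8 + 9))) = 485414 - (-301 + (109*(1/32))*(3 + 2*1)) = 485414 - (-301 + 109*(3 + 2)/32) = 485414 - (-301 + (109/32)*5) = 485414 - (-301 + 545/32) = 485414 - 1*(-9087/32) = 485414 + 9087/32 = 15542335/32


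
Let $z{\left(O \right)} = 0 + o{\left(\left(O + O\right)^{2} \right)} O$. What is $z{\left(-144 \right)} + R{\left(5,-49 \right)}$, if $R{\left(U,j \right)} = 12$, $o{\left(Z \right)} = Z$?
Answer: $-11943924$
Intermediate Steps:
$z{\left(O \right)} = 4 O^{3}$ ($z{\left(O \right)} = 0 + \left(O + O\right)^{2} O = 0 + \left(2 O\right)^{2} O = 0 + 4 O^{2} O = 0 + 4 O^{3} = 4 O^{3}$)
$z{\left(-144 \right)} + R{\left(5,-49 \right)} = 4 \left(-144\right)^{3} + 12 = 4 \left(-2985984\right) + 12 = -11943936 + 12 = -11943924$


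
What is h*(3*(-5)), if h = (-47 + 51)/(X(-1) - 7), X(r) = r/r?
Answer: 10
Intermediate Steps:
X(r) = 1
h = -⅔ (h = (-47 + 51)/(1 - 7) = 4/(-6) = 4*(-⅙) = -⅔ ≈ -0.66667)
h*(3*(-5)) = -2*(-5) = -⅔*(-15) = 10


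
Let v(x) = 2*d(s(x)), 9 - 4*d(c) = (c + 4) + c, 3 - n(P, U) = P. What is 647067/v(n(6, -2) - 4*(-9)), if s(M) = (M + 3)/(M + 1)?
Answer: 22000278/49 ≈ 4.4899e+5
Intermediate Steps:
s(M) = (3 + M)/(1 + M)
n(P, U) = 3 - P
d(c) = 5/4 - c/2 (d(c) = 9/4 - ((c + 4) + c)/4 = 9/4 - ((4 + c) + c)/4 = 9/4 - (4 + 2*c)/4 = 9/4 + (-1 - c/2) = 5/4 - c/2)
v(x) = 5/2 - (3 + x)/(1 + x) (v(x) = 2*(5/4 - (3 + x)/(2*(1 + x))) = 5/2 - (3 + x)/(1 + x))
647067/v(n(6, -2) - 4*(-9)) = 647067/(((-1 + 3*((3 - 1*6) - 4*(-9)))/(2*(1 + ((3 - 1*6) - 4*(-9)))))) = 647067/(((-1 + 3*((3 - 6) + 36))/(2*(1 + ((3 - 6) + 36))))) = 647067/(((-1 + 3*(-3 + 36))/(2*(1 + (-3 + 36))))) = 647067/(((-1 + 3*33)/(2*(1 + 33)))) = 647067/(((½)*(-1 + 99)/34)) = 647067/(((½)*(1/34)*98)) = 647067/(49/34) = 647067*(34/49) = 22000278/49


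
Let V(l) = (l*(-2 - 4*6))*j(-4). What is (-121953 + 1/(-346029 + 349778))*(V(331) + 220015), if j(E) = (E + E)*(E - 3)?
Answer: 119750751610116/3749 ≈ 3.1942e+10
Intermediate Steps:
j(E) = 2*E*(-3 + E) (j(E) = (2*E)*(-3 + E) = 2*E*(-3 + E))
V(l) = -1456*l (V(l) = (l*(-2 - 4*6))*(2*(-4)*(-3 - 4)) = (l*(-2 - 24))*(2*(-4)*(-7)) = (l*(-26))*56 = -26*l*56 = -1456*l)
(-121953 + 1/(-346029 + 349778))*(V(331) + 220015) = (-121953 + 1/(-346029 + 349778))*(-1456*331 + 220015) = (-121953 + 1/3749)*(-481936 + 220015) = (-121953 + 1/3749)*(-261921) = -457201796/3749*(-261921) = 119750751610116/3749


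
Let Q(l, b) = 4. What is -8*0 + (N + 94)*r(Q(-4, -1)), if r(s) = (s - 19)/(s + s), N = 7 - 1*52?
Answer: -735/8 ≈ -91.875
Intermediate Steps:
N = -45 (N = 7 - 52 = -45)
r(s) = (-19 + s)/(2*s) (r(s) = (-19 + s)/((2*s)) = (-19 + s)*(1/(2*s)) = (-19 + s)/(2*s))
-8*0 + (N + 94)*r(Q(-4, -1)) = -8*0 + (-45 + 94)*((½)*(-19 + 4)/4) = 0 + 49*((½)*(¼)*(-15)) = 0 + 49*(-15/8) = 0 - 735/8 = -735/8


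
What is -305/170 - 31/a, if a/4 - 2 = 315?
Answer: -39201/21556 ≈ -1.8186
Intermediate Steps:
a = 1268 (a = 8 + 4*315 = 8 + 1260 = 1268)
-305/170 - 31/a = -305/170 - 31/1268 = -305*1/170 - 31*1/1268 = -61/34 - 31/1268 = -39201/21556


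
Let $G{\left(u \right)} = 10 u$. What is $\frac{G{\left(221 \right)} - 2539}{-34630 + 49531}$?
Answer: $- \frac{329}{14901} \approx -0.022079$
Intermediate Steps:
$\frac{G{\left(221 \right)} - 2539}{-34630 + 49531} = \frac{10 \cdot 221 - 2539}{-34630 + 49531} = \frac{2210 - 2539}{14901} = \left(-329\right) \frac{1}{14901} = - \frac{329}{14901}$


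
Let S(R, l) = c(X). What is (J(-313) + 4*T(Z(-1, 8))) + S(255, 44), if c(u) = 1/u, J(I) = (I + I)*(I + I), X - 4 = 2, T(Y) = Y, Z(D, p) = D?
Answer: 2351233/6 ≈ 3.9187e+5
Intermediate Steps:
X = 6 (X = 4 + 2 = 6)
J(I) = 4*I² (J(I) = (2*I)*(2*I) = 4*I²)
S(R, l) = ⅙ (S(R, l) = 1/6 = ⅙)
(J(-313) + 4*T(Z(-1, 8))) + S(255, 44) = (4*(-313)² + 4*(-1)) + ⅙ = (4*97969 - 4) + ⅙ = (391876 - 4) + ⅙ = 391872 + ⅙ = 2351233/6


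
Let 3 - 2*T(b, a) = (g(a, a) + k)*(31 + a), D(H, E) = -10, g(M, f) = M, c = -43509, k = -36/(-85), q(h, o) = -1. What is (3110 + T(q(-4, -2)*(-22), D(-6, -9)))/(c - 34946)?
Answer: -546049/13337350 ≈ -0.040941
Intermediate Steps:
k = 36/85 (k = -36*(-1/85) = 36/85 ≈ 0.42353)
T(b, a) = 3/2 - (31 + a)*(36/85 + a)/2 (T(b, a) = 3/2 - (a + 36/85)*(31 + a)/2 = 3/2 - (36/85 + a)*(31 + a)/2 = 3/2 - (31 + a)*(36/85 + a)/2)
(3110 + T(q(-4, -2)*(-22), D(-6, -9)))/(c - 34946) = (3110 + (-861/170 - 2671/170*(-10) - ½*(-10)²))/(-43509 - 34946) = (3110 + (-861/170 + 2671/17 - ½*100))/(-78455) = (3110 + (-861/170 + 2671/17 - 50))*(-1/78455) = (3110 + 17349/170)*(-1/78455) = (546049/170)*(-1/78455) = -546049/13337350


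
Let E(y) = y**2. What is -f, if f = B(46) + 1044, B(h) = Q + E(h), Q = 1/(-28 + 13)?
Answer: -47399/15 ≈ -3159.9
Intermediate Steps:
Q = -1/15 (Q = 1/(-15) = -1/15 ≈ -0.066667)
B(h) = -1/15 + h**2
f = 47399/15 (f = (-1/15 + 46**2) + 1044 = (-1/15 + 2116) + 1044 = 31739/15 + 1044 = 47399/15 ≈ 3159.9)
-f = -1*47399/15 = -47399/15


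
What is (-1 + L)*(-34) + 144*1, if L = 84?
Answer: -2678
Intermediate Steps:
(-1 + L)*(-34) + 144*1 = (-1 + 84)*(-34) + 144*1 = 83*(-34) + 144 = -2822 + 144 = -2678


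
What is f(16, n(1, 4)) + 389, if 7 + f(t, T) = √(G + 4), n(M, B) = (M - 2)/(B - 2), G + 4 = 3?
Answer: 382 + √3 ≈ 383.73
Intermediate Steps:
G = -1 (G = -4 + 3 = -1)
n(M, B) = (-2 + M)/(-2 + B)
f(t, T) = -7 + √3 (f(t, T) = -7 + √(-1 + 4) = -7 + √3)
f(16, n(1, 4)) + 389 = (-7 + √3) + 389 = 382 + √3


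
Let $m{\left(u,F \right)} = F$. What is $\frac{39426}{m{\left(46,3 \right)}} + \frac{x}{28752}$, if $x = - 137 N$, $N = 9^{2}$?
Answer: $\frac{125949229}{9584} \approx 13142.0$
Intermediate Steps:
$N = 81$
$x = -11097$ ($x = \left(-137\right) 81 = -11097$)
$\frac{39426}{m{\left(46,3 \right)}} + \frac{x}{28752} = \frac{39426}{3} - \frac{11097}{28752} = 39426 \cdot \frac{1}{3} - \frac{3699}{9584} = 13142 - \frac{3699}{9584} = \frac{125949229}{9584}$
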